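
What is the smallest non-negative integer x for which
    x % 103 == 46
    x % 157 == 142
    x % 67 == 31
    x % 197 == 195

The moduli are pairwise coprime; N = 103·157·67·197 = 213441029.
N/103 = 2072243; 2072243 ≡ 89 (mod 103); 89·22 ≡ 1, so inverse 22.
N/157 = 1359497; 1359497 ≡ 34 (mod 157); 34·97 ≡ 1, so inverse 97.
N/67 = 3185687; 3185687 ≡ 38 (mod 67); 38·30 ≡ 1, so inverse 30.
N/197 = 1083457; 1083457 ≡ 154 (mod 197); 154·142 ≡ 1, so inverse 142.
x ≡ 46·2072243·22 + 142·1359497·97 + 31·3185687·30 + 195·1083457·142 = 53786434834.
53786434834 mod 213441029 = 212736555.

212736555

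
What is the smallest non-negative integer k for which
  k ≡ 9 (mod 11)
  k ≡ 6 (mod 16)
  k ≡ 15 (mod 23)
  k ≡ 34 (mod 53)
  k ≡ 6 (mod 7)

592150

The moduli are pairwise coprime; N = 11·16·23·53·7 = 1501808.
N/11 = 136528; 136528 ≡ 7 (mod 11); 7·8 ≡ 1, so inverse 8.
N/16 = 93863; 93863 ≡ 7 (mod 16); 7·7 ≡ 1, so inverse 7.
N/23 = 65296; 65296 ≡ 22 (mod 23); 22·22 ≡ 1, so inverse 22.
N/53 = 28336; 28336 ≡ 34 (mod 53); 34·39 ≡ 1, so inverse 39.
N/7 = 214544; 214544 ≡ 1 (mod 7), inverse 1.
k ≡ 9·136528·8 + 6·93863·7 + 15·65296·22 + 34·28336·39 + 6·214544·1 = 74180742.
74180742 mod 1501808 = 592150.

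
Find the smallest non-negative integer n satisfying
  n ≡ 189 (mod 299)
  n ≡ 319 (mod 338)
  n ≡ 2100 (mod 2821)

602973

gcd(299, 338) = 13 and 13 | (319 − 189), so the pair is consistent; merging gives n ≡ 4375 (mod 7774), where 7774 = lcm(299, 338).
gcd(7774, 2821) = 13 and 13 | (2100 − 4375), so the pair is consistent; merging gives n ≡ 602973 (mod 1686958), where 1686958 = lcm(7774, 2821).
The solution is unique modulo lcm(299, 338, 2821) = 1686958.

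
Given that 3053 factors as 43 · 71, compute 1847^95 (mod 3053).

Mod 43: 1847 ≡ 41; by Fermat, exponent reduces to 95 mod 42 = 11; 41^11 ≡ 16 (mod 43).
Mod 71: 1847 ≡ 1; by Fermat, exponent reduces to 95 mod 70 = 25; 1^25 ≡ 1 (mod 71).
Combine by CRT: x ≡ 16 (mod 43), x ≡ 1 (mod 71) ⇒ x ≡ 2983 (mod 3053).

2983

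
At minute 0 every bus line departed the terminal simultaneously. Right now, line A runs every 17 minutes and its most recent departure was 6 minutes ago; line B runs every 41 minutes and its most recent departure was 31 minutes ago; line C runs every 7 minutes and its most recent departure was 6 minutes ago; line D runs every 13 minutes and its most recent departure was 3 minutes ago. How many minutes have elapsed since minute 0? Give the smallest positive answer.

The moduli are pairwise coprime; N = 17·41·7·13 = 63427.
N/17 = 3731; 3731 ≡ 8 (mod 17); 8·15 ≡ 1, so inverse 15.
N/41 = 1547; 1547 ≡ 30 (mod 41); 30·26 ≡ 1, so inverse 26.
N/7 = 9061; 9061 ≡ 3 (mod 7); 3·5 ≡ 1, so inverse 5.
N/13 = 4879; 4879 ≡ 4 (mod 13); 4·10 ≡ 1, so inverse 10.
t ≡ 6·3731·15 + 31·1547·26 + 6·9061·5 + 3·4879·10 = 2000872.
2000872 mod 63427 = 34635.

34635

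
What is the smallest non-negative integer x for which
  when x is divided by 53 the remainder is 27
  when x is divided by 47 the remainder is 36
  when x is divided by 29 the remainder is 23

The moduli are pairwise coprime; N = 53·47·29 = 72239.
N/53 = 1363; 1363 ≡ 38 (mod 53); 38·7 ≡ 1, so inverse 7.
N/47 = 1537; 1537 ≡ 33 (mod 47); 33·10 ≡ 1, so inverse 10.
N/29 = 2491; 2491 ≡ 26 (mod 29); 26·19 ≡ 1, so inverse 19.
x ≡ 27·1363·7 + 36·1537·10 + 23·2491·19 = 1899494.
1899494 mod 72239 = 21280.

21280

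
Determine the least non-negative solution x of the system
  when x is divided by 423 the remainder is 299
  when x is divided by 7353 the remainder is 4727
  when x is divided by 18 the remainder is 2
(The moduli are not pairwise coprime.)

gcd(423, 7353) = 9 and 9 | (4727 − 299), so the pair is consistent; merging gives x ≡ 34139 (mod 345591), where 345591 = lcm(423, 7353).
gcd(345591, 18) = 9 and 9 | (2 − 34139), so the pair is consistent; merging gives x ≡ 379730 (mod 691182), where 691182 = lcm(345591, 18).
The solution is unique modulo lcm(423, 7353, 18) = 691182.

379730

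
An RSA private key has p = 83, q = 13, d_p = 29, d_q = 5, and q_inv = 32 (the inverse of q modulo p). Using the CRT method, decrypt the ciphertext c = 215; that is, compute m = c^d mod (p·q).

m₁ = c^(d_p) mod p: c ≡ 49 (mod 83), and 49^29 mod 83 = 25.
m₂ = c^(d_q) mod q: c ≡ 7 (mod 13), and 7^5 mod 13 = 11.
h = q_inv·(m₁ − m₂) mod p = 32·(25 − 11) mod 83 = 33.
m = m₂ + h·q = 11 + 33·13 = 440.

440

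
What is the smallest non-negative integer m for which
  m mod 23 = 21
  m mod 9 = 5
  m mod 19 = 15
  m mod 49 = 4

81050

The moduli are pairwise coprime; N = 23·9·19·49 = 192717.
N/23 = 8379; 8379 ≡ 7 (mod 23); 7·10 ≡ 1, so inverse 10.
N/9 = 21413; 21413 ≡ 2 (mod 9); 2·5 ≡ 1, so inverse 5.
N/19 = 10143; 10143 ≡ 16 (mod 19); 16·6 ≡ 1, so inverse 6.
N/49 = 3933; 3933 ≡ 13 (mod 49); 13·34 ≡ 1, so inverse 34.
m ≡ 21·8379·10 + 5·21413·5 + 15·10143·6 + 4·3933·34 = 3742673.
3742673 mod 192717 = 81050.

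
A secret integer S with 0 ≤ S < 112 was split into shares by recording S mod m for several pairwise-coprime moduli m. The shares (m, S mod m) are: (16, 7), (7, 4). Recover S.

39

From S ≡ 7 (mod 16) write S = 7 + 16t. Substituting into S ≡ 4 (mod 7) gives 16t ≡ 4 (mod 7), and since 2⁻¹ ≡ 4 (mod 7), t ≡ 2. Hence S ≡ 7 + 16·2 = 39 (mod 112).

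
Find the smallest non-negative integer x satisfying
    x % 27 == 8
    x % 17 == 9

Combine the congruences pairwise.
From x ≡ 8 (mod 27) write x = 8 + 27t. Substituting into x ≡ 9 (mod 17) gives 27t ≡ 1 (mod 17), and since 10⁻¹ ≡ 12 (mod 17), t ≡ 12. Hence x ≡ 8 + 27·12 = 332 (mod 459).

332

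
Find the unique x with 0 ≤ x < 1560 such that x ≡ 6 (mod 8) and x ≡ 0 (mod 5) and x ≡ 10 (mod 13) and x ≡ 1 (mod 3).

790

The moduli are pairwise coprime; N = 8·5·13·3 = 1560.
N/8 = 195; 195 ≡ 3 (mod 8); 3·3 ≡ 1, so inverse 3.
N/5 = 312; 312 ≡ 2 (mod 5); 2·3 ≡ 1, so inverse 3.
N/13 = 120; 120 ≡ 3 (mod 13); 3·9 ≡ 1, so inverse 9.
N/3 = 520; 520 ≡ 1 (mod 3), inverse 1.
x ≡ 6·195·3 + 0·312·3 + 10·120·9 + 1·520·1 = 14830.
14830 mod 1560 = 790.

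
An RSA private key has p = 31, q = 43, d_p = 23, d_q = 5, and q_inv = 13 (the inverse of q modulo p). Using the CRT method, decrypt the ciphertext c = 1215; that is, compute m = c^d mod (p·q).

m₁ = c^(d_p) mod p: c ≡ 6 (mod 31), and 6^23 mod 31 = 26.
m₂ = c^(d_q) mod q: c ≡ 11 (mod 43), and 11^5 mod 43 = 16.
h = q_inv·(m₁ − m₂) mod p = 13·(26 − 16) mod 31 = 6.
m = m₂ + h·q = 16 + 6·43 = 274.

274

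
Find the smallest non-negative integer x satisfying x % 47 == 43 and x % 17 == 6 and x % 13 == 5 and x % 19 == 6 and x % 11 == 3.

800077

The moduli are pairwise coprime; N = 47·17·13·19·11 = 2170883.
N/47 = 46189; 46189 ≡ 35 (mod 47); 35·43 ≡ 1, so inverse 43.
N/17 = 127699; 127699 ≡ 12 (mod 17); 12·10 ≡ 1, so inverse 10.
N/13 = 166991; 166991 ≡ 6 (mod 13); 6·11 ≡ 1, so inverse 11.
N/19 = 114257; 114257 ≡ 10 (mod 19); 10·2 ≡ 1, so inverse 2.
N/11 = 197353; 197353 ≡ 2 (mod 11); 2·6 ≡ 1, so inverse 6.
x ≡ 43·46189·43 + 6·127699·10 + 5·166991·11 + 6·114257·2 + 3·197353·6 = 107173344.
107173344 mod 2170883 = 800077.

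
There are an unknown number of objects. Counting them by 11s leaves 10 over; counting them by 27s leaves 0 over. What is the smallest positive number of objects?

Combine the congruences pairwise.
From N ≡ 10 (mod 11) write N = 10 + 11t. Substituting into N ≡ 0 (mod 27) gives 11t ≡ 17 (mod 27), and since 11⁻¹ ≡ 5 (mod 27), t ≡ 4. Hence N ≡ 10 + 11·4 = 54 (mod 297).

54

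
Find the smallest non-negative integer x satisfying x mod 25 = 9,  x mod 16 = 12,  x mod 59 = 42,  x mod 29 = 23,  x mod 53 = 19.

25207084

The moduli are pairwise coprime; N = 25·16·59·29·53 = 36273200.
N/25 = 1450928; 1450928 ≡ 3 (mod 25); 3·17 ≡ 1, so inverse 17.
N/16 = 2267075; 2267075 ≡ 3 (mod 16); 3·11 ≡ 1, so inverse 11.
N/59 = 614800; 614800 ≡ 20 (mod 59); 20·3 ≡ 1, so inverse 3.
N/29 = 1250800; 1250800 ≡ 1 (mod 29), inverse 1.
N/53 = 684400; 684400 ≡ 11 (mod 53); 11·29 ≡ 1, so inverse 29.
x ≡ 9·1450928·17 + 12·2267075·11 + 42·614800·3 + 23·1250800·1 + 19·684400·29 = 1004583484.
1004583484 mod 36273200 = 25207084.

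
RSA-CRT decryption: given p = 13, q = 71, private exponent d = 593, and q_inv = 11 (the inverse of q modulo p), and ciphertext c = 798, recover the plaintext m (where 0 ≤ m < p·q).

369

d_p = d mod (p−1) = 593 mod 12 = 5; d_q = d mod (q−1) = 33.
m₁ = c^(d_p) mod p: c ≡ 5 (mod 13), and 5^5 mod 13 = 5.
m₂ = c^(d_q) mod q: c ≡ 17 (mod 71), and 17^33 mod 71 = 14.
h = q_inv·(m₁ − m₂) mod p = 11·(5 − 14) mod 13 = 5.
m = m₂ + h·q = 14 + 5·71 = 369.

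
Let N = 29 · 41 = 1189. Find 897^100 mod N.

Mod 29: 897 ≡ 27; by Fermat, exponent reduces to 100 mod 28 = 16; 27^16 ≡ 25 (mod 29).
Mod 41: 897 ≡ 36; by Fermat, exponent reduces to 100 mod 40 = 20; 36^20 ≡ 1 (mod 41).
Combine by CRT: x ≡ 25 (mod 29), x ≡ 1 (mod 41) ⇒ x ≡ 83 (mod 1189).

83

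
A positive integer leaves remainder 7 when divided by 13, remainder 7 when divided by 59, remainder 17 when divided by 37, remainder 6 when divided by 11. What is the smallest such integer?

The moduli are pairwise coprime; M = 13·59·37·11 = 312169.
M/13 = 24013; 24013 ≡ 2 (mod 13); 2·7 ≡ 1, so inverse 7.
M/59 = 5291; 5291 ≡ 40 (mod 59); 40·31 ≡ 1, so inverse 31.
M/37 = 8437; 8437 ≡ 1 (mod 37), inverse 1.
M/11 = 28379; 28379 ≡ 10 (mod 11); 10·10 ≡ 1, so inverse 10.
N ≡ 7·24013·7 + 7·5291·31 + 17·8437·1 + 6·28379·10 = 4170953.
4170953 mod 312169 = 112756.

112756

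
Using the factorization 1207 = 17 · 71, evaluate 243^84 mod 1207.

Mod 17: 243 ≡ 5; by Fermat, exponent reduces to 84 mod 16 = 4; 5^4 ≡ 13 (mod 17).
Mod 71: 243 ≡ 30; by Fermat, exponent reduces to 84 mod 70 = 14; 30^14 ≡ 1 (mod 71).
Combine by CRT: x ≡ 13 (mod 17), x ≡ 1 (mod 71) ⇒ x ≡ 285 (mod 1207).

285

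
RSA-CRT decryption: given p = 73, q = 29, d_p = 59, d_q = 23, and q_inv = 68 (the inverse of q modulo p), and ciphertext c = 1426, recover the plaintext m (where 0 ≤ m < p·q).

m₁ = c^(d_p) mod p: c ≡ 39 (mod 73), and 39^59 mod 73 = 62.
m₂ = c^(d_q) mod q: c ≡ 5 (mod 29), and 5^23 mod 29 = 4.
h = q_inv·(m₁ − m₂) mod p = 68·(62 − 4) mod 73 = 2.
m = m₂ + h·q = 4 + 2·29 = 62.

62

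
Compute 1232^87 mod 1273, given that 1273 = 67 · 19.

Mod 67: 1232 ≡ 26; by Fermat, exponent reduces to 87 mod 66 = 21; 26^21 ≡ 14 (mod 67).
Mod 19: 1232 ≡ 16; by Fermat, exponent reduces to 87 mod 18 = 15; 16^15 ≡ 7 (mod 19).
Combine by CRT: x ≡ 14 (mod 67), x ≡ 7 (mod 19) ⇒ x ≡ 349 (mod 1273).

349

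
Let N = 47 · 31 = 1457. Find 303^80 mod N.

Mod 47: 303 ≡ 21; by Fermat, exponent reduces to 80 mod 46 = 34; 21^34 ≡ 3 (mod 47).
Mod 31: 303 ≡ 24; by Fermat, exponent reduces to 80 mod 30 = 20; 24^20 ≡ 5 (mod 31).
Combine by CRT: x ≡ 3 (mod 47), x ≡ 5 (mod 31) ⇒ x ≡ 191 (mod 1457).

191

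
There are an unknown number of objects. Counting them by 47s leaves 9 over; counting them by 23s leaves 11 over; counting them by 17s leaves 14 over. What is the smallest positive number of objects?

From N ≡ 9 (mod 47) write N = 9 + 47t. Substituting into N ≡ 11 (mod 23) gives 47t ≡ 2 (mod 23), and since 1⁻¹ ≡ 1 (mod 23), t ≡ 2. Hence N ≡ 9 + 47·2 = 103 (mod 1081).
From N ≡ 103 (mod 1081) write N = 103 + 1081t. Substituting into N ≡ 14 (mod 17) gives 1081t ≡ 13 (mod 17), and since 10⁻¹ ≡ 12 (mod 17), t ≡ 3. Hence N ≡ 103 + 1081·3 = 3346 (mod 18377).

3346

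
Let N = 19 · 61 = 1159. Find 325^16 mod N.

81

Mod 19: 325 ≡ 2; 2^16 ≡ 5 (mod 19).
Mod 61: 325 ≡ 20; 20^16 ≡ 20 (mod 61).
Combine by CRT: x ≡ 5 (mod 19), x ≡ 20 (mod 61) ⇒ x ≡ 81 (mod 1159).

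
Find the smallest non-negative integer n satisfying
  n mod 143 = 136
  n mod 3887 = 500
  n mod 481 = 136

587437

gcd(143, 3887) = 13 and 13 | (500 − 136), so the pair is consistent; merging gives n ≡ 31596 (mod 42757), where 42757 = lcm(143, 3887).
gcd(42757, 481) = 13 and 13 | (136 − 31596), so the pair is consistent; merging gives n ≡ 587437 (mod 1582009), where 1582009 = lcm(42757, 481).
The solution is unique modulo lcm(143, 3887, 481) = 1582009.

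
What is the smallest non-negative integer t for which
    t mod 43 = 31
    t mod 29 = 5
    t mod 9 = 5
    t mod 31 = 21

309029

The moduli are pairwise coprime; N = 43·29·9·31 = 347913.
N/43 = 8091; 8091 ≡ 7 (mod 43); 7·37 ≡ 1, so inverse 37.
N/29 = 11997; 11997 ≡ 20 (mod 29); 20·16 ≡ 1, so inverse 16.
N/9 = 38657; 38657 ≡ 2 (mod 9); 2·5 ≡ 1, so inverse 5.
N/31 = 11223; 11223 ≡ 1 (mod 31), inverse 1.
t ≡ 31·8091·37 + 5·11997·16 + 5·38657·5 + 21·11223·1 = 11442245.
11442245 mod 347913 = 309029.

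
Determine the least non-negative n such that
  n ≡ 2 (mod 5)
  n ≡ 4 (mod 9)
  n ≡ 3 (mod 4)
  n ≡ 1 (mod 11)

Combine the congruences pairwise.
From n ≡ 2 (mod 5) write n = 2 + 5t. Substituting into n ≡ 4 (mod 9) gives 5t ≡ 2 (mod 9), and since 5⁻¹ ≡ 2 (mod 9), t ≡ 4. Hence n ≡ 2 + 5·4 = 22 (mod 45).
From n ≡ 22 (mod 45) write n = 22 + 45t. Substituting into n ≡ 3 (mod 4) gives 45t ≡ 1 (mod 4), and since 1⁻¹ ≡ 1 (mod 4), t ≡ 1. Hence n ≡ 22 + 45·1 = 67 (mod 180).
From n ≡ 67 (mod 180) write n = 67 + 180t. Substituting into n ≡ 1 (mod 11) gives 180t ≡ 0 (mod 11), and since 4⁻¹ ≡ 3 (mod 11), t ≡ 0. Hence n ≡ 67 + 180·0 = 67 (mod 1980).

67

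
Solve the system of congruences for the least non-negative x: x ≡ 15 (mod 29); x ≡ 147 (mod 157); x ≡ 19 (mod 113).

312577

The moduli are pairwise coprime; N = 29·157·113 = 514489.
N/29 = 17741; 17741 ≡ 22 (mod 29); 22·4 ≡ 1, so inverse 4.
N/157 = 3277; 3277 ≡ 137 (mod 157); 137·102 ≡ 1, so inverse 102.
N/113 = 4553; 4553 ≡ 33 (mod 113); 33·24 ≡ 1, so inverse 24.
x ≡ 15·17741·4 + 147·3277·102 + 19·4553·24 = 52275966.
52275966 mod 514489 = 312577.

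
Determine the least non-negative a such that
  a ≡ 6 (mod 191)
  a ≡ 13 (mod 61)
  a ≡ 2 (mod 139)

Combine the congruences pairwise.
From a ≡ 6 (mod 191) write a = 6 + 191t. Substituting into a ≡ 13 (mod 61) gives 191t ≡ 7 (mod 61), and since 8⁻¹ ≡ 23 (mod 61), t ≡ 39. Hence a ≡ 6 + 191·39 = 7455 (mod 11651).
From a ≡ 7455 (mod 11651) write a = 7455 + 11651t. Substituting into a ≡ 2 (mod 139) gives 11651t ≡ 53 (mod 139), and since 114⁻¹ ≡ 50 (mod 139), t ≡ 9. Hence a ≡ 7455 + 11651·9 = 112314 (mod 1619489).

112314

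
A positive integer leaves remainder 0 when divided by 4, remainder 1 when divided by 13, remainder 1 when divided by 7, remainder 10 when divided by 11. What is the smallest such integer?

2276

The moduli are pairwise coprime; N = 4·13·7·11 = 4004.
N/4 = 1001; 1001 ≡ 1 (mod 4), inverse 1.
N/13 = 308; 308 ≡ 9 (mod 13); 9·3 ≡ 1, so inverse 3.
N/7 = 572; 572 ≡ 5 (mod 7); 5·3 ≡ 1, so inverse 3.
N/11 = 364; 364 ≡ 1 (mod 11), inverse 1.
x ≡ 0·1001·1 + 1·308·3 + 1·572·3 + 10·364·1 = 6280.
6280 mod 4004 = 2276.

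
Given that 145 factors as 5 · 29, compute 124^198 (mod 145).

6

Mod 5: 124 ≡ 4; by Fermat, exponent reduces to 198 mod 4 = 2; 4^2 ≡ 1 (mod 5).
Mod 29: 124 ≡ 8; by Fermat, exponent reduces to 198 mod 28 = 2; 8^2 ≡ 6 (mod 29).
Combine by CRT: x ≡ 1 (mod 5), x ≡ 6 (mod 29) ⇒ x ≡ 6 (mod 145).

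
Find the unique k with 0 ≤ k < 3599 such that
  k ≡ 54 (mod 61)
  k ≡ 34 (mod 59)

3043

Combine the congruences pairwise.
From k ≡ 54 (mod 61) write k = 54 + 61t. Substituting into k ≡ 34 (mod 59) gives 61t ≡ 39 (mod 59), and since 2⁻¹ ≡ 30 (mod 59), t ≡ 49. Hence k ≡ 54 + 61·49 = 3043 (mod 3599).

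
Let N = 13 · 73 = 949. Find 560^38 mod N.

Mod 13: 560 ≡ 1; by Fermat, exponent reduces to 38 mod 12 = 2; 1^2 ≡ 1 (mod 13).
Mod 73: 560 ≡ 49; 49^38 ≡ 65 (mod 73).
Combine by CRT: x ≡ 1 (mod 13), x ≡ 65 (mod 73) ⇒ x ≡ 430 (mod 949).

430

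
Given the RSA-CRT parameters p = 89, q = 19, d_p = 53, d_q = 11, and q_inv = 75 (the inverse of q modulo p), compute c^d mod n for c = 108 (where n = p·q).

m₁ = c^(d_p) mod p: c ≡ 19 (mod 89), and 19^53 mod 89 = 51.
m₂ = c^(d_q) mod q: c ≡ 13 (mod 19), and 13^11 mod 19 = 2.
h = q_inv·(m₁ − m₂) mod p = 75·(51 − 2) mod 89 = 26.
m = m₂ + h·q = 2 + 26·19 = 496.

496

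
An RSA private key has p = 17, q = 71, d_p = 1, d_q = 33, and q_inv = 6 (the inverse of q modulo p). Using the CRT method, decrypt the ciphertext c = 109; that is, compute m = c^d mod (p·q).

500

m₁ = c^(d_p) mod p: c ≡ 7 (mod 17), and 7^1 mod 17 = 7.
m₂ = c^(d_q) mod q: c ≡ 38 (mod 71), and 38^33 mod 71 = 3.
h = q_inv·(m₁ − m₂) mod p = 6·(7 − 3) mod 17 = 7.
m = m₂ + h·q = 3 + 7·71 = 500.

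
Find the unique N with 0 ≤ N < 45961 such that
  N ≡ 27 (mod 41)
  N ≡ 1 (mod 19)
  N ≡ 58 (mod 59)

The moduli are pairwise coprime; M = 41·19·59 = 45961.
M/41 = 1121; 1121 ≡ 14 (mod 41); 14·3 ≡ 1, so inverse 3.
M/19 = 2419; 2419 ≡ 6 (mod 19); 6·16 ≡ 1, so inverse 16.
M/59 = 779; 779 ≡ 12 (mod 59); 12·5 ≡ 1, so inverse 5.
N ≡ 27·1121·3 + 1·2419·16 + 58·779·5 = 355415.
355415 mod 45961 = 33688.

33688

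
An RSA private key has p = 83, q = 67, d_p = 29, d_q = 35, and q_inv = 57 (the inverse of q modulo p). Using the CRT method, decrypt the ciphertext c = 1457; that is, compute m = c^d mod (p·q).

2592

m₁ = c^(d_p) mod p: c ≡ 46 (mod 83), and 46^29 mod 83 = 19.
m₂ = c^(d_q) mod q: c ≡ 50 (mod 67), and 50^35 mod 67 = 46.
h = q_inv·(m₁ − m₂) mod p = 57·(19 − 46) mod 83 = 38.
m = m₂ + h·q = 46 + 38·67 = 2592.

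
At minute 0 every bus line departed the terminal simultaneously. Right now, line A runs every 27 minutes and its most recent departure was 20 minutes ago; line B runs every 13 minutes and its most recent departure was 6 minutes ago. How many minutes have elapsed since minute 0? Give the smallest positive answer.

344

From t ≡ 20 (mod 27) write t = 20 + 27s. Substituting into t ≡ 6 (mod 13) gives 27s ≡ 12 (mod 13), and since 1⁻¹ ≡ 1 (mod 13), s ≡ 12. Hence t ≡ 20 + 27·12 = 344 (mod 351).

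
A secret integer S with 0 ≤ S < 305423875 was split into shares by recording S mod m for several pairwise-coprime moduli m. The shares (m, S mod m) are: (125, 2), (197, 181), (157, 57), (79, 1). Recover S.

The moduli are pairwise coprime; N = 125·197·157·79 = 305423875.
N/125 = 2443391; 2443391 ≡ 16 (mod 125); 16·86 ≡ 1, so inverse 86.
N/197 = 1550375; 1550375 ≡ 182 (mod 197); 182·105 ≡ 1, so inverse 105.
N/157 = 1945375; 1945375 ≡ 145 (mod 157); 145·13 ≡ 1, so inverse 13.
N/79 = 3866125; 3866125 ≡ 23 (mod 79); 23·55 ≡ 1, so inverse 55.
S ≡ 2·2443391·86 + 181·1550375·105 + 57·1945375·13 + 1·3866125·55 = 31539299877.
31539299877 mod 305423875 = 80640752.

80640752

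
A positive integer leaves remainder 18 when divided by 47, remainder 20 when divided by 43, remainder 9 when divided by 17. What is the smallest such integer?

7115

The moduli are pairwise coprime; N = 47·43·17 = 34357.
N/47 = 731; 731 ≡ 26 (mod 47); 26·38 ≡ 1, so inverse 38.
N/43 = 799; 799 ≡ 25 (mod 43); 25·31 ≡ 1, so inverse 31.
N/17 = 2021; 2021 ≡ 15 (mod 17); 15·8 ≡ 1, so inverse 8.
a ≡ 18·731·38 + 20·799·31 + 9·2021·8 = 1140896.
1140896 mod 34357 = 7115.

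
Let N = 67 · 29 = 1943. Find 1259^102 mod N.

1739

Mod 67: 1259 ≡ 53; by Fermat, exponent reduces to 102 mod 66 = 36; 53^36 ≡ 64 (mod 67).
Mod 29: 1259 ≡ 12; by Fermat, exponent reduces to 102 mod 28 = 18; 12^18 ≡ 28 (mod 29).
Combine by CRT: x ≡ 64 (mod 67), x ≡ 28 (mod 29) ⇒ x ≡ 1739 (mod 1943).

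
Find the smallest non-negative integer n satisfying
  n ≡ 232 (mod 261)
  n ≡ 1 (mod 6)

493

gcd(261, 6) = 3 and 3 | (1 − 232), so the pair is consistent; merging gives n ≡ 493 (mod 522), where 522 = lcm(261, 6).
The solution is unique modulo lcm(261, 6) = 522.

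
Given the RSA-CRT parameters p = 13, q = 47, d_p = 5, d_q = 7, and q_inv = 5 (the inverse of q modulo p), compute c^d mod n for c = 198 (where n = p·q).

139

m₁ = c^(d_p) mod p: c ≡ 3 (mod 13), and 3^5 mod 13 = 9.
m₂ = c^(d_q) mod q: c ≡ 10 (mod 47), and 10^7 mod 47 = 45.
h = q_inv·(m₁ − m₂) mod p = 5·(9 − 45) mod 13 = 2.
m = m₂ + h·q = 45 + 2·47 = 139.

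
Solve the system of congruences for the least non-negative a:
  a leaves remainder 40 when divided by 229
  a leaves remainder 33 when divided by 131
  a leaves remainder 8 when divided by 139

The moduli are pairwise coprime; N = 229·131·139 = 4169861.
N/229 = 18209; 18209 ≡ 118 (mod 229); 118·33 ≡ 1, so inverse 33.
N/131 = 31831; 31831 ≡ 129 (mod 131); 129·65 ≡ 1, so inverse 65.
N/139 = 29999; 29999 ≡ 114 (mod 139); 114·50 ≡ 1, so inverse 50.
a ≡ 40·18209·33 + 33·31831·65 + 8·29999·50 = 104312975.
104312975 mod 4169861 = 66450.

66450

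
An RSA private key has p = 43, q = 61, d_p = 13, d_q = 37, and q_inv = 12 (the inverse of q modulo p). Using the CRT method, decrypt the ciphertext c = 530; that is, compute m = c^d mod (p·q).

m₁ = c^(d_p) mod p: c ≡ 14 (mod 43), and 14^13 mod 43 = 25.
m₂ = c^(d_q) mod q: c ≡ 42 (mod 61), and 42^37 mod 61 = 57.
h = q_inv·(m₁ − m₂) mod p = 12·(25 − 57) mod 43 = 3.
m = m₂ + h·q = 57 + 3·61 = 240.

240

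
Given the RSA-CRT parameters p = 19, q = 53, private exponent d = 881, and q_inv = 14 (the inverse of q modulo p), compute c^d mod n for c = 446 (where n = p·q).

74

d_p = d mod (p−1) = 881 mod 18 = 17; d_q = d mod (q−1) = 49.
m₁ = c^(d_p) mod p: c ≡ 9 (mod 19), and 9^17 mod 19 = 17.
m₂ = c^(d_q) mod q: c ≡ 22 (mod 53), and 22^49 mod 53 = 21.
h = q_inv·(m₁ − m₂) mod p = 14·(17 − 21) mod 19 = 1.
m = m₂ + h·q = 21 + 1·53 = 74.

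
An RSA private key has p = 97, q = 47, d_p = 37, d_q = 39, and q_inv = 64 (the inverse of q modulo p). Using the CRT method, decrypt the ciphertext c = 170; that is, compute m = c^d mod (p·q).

m₁ = c^(d_p) mod p: c ≡ 73 (mod 97), and 73^37 mod 97 = 24.
m₂ = c^(d_q) mod q: c ≡ 29 (mod 47), and 29^39 mod 47 = 39.
h = q_inv·(m₁ − m₂) mod p = 64·(24 − 39) mod 97 = 10.
m = m₂ + h·q = 39 + 10·47 = 509.

509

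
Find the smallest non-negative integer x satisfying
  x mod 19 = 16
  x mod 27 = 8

Combine the congruences pairwise.
From x ≡ 16 (mod 19) write x = 16 + 19t. Substituting into x ≡ 8 (mod 27) gives 19t ≡ 19 (mod 27), and since 19⁻¹ ≡ 10 (mod 27), t ≡ 1. Hence x ≡ 16 + 19·1 = 35 (mod 513).

35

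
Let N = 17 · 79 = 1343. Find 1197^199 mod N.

Mod 17: 1197 ≡ 7; by Fermat, exponent reduces to 199 mod 16 = 7; 7^7 ≡ 12 (mod 17).
Mod 79: 1197 ≡ 12; by Fermat, exponent reduces to 199 mod 78 = 43; 12^43 ≡ 41 (mod 79).
Combine by CRT: x ≡ 12 (mod 17), x ≡ 41 (mod 79) ⇒ x ≡ 199 (mod 1343).

199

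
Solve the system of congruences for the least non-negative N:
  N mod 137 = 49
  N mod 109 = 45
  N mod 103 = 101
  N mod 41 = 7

41323907

The moduli are pairwise coprime; M = 137·109·103·41 = 63062059.
M/137 = 460307; 460307 ≡ 124 (mod 137); 124·21 ≡ 1, so inverse 21.
M/109 = 578551; 578551 ≡ 88 (mod 109); 88·83 ≡ 1, so inverse 83.
M/103 = 612253; 612253 ≡ 21 (mod 103); 21·54 ≡ 1, so inverse 54.
M/41 = 1538099; 1538099 ≡ 25 (mod 41); 25·23 ≡ 1, so inverse 23.
N ≡ 49·460307·21 + 45·578551·83 + 101·612253·54 + 7·1538099·23 = 6221405689.
6221405689 mod 63062059 = 41323907.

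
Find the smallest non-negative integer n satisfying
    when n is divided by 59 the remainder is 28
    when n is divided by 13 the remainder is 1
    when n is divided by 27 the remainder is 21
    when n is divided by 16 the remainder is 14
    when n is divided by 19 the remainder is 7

The moduli are pairwise coprime; M = 59·13·27·16·19 = 6295536.
M/59 = 106704; 106704 ≡ 32 (mod 59); 32·24 ≡ 1, so inverse 24.
M/13 = 484272; 484272 ≡ 9 (mod 13); 9·3 ≡ 1, so inverse 3.
M/27 = 233168; 233168 ≡ 23 (mod 27); 23·20 ≡ 1, so inverse 20.
M/16 = 393471; 393471 ≡ 15 (mod 16); 15·15 ≡ 1, so inverse 15.
M/19 = 331344; 331344 ≡ 3 (mod 19); 3·13 ≡ 1, so inverse 13.
n ≡ 28·106704·24 + 1·484272·3 + 21·233168·20 + 14·393471·15 + 7·331344·13 = 283869678.
283869678 mod 6295536 = 570558.

570558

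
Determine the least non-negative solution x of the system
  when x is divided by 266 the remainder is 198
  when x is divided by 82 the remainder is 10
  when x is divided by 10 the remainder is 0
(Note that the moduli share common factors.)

2060

Combine the congruences pairwise.
gcd(266, 82) = 2 and 2 | (10 − 198), so the pair is consistent; merging gives x ≡ 2060 (mod 10906), where 10906 = lcm(266, 82).
gcd(10906, 10) = 2 and 2 | (0 − 2060), so the pair is consistent; merging gives x ≡ 2060 (mod 54530), where 54530 = lcm(10906, 10).
The solution is unique modulo lcm(266, 82, 10) = 54530.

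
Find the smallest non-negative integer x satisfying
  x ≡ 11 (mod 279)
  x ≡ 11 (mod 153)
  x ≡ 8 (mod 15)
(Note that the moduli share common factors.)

18983

gcd(279, 153) = 9 and 9 | (11 − 11), so the pair is consistent; merging gives x ≡ 11 (mod 4743), where 4743 = lcm(279, 153).
gcd(4743, 15) = 3 and 3 | (8 − 11), so the pair is consistent; merging gives x ≡ 18983 (mod 23715), where 23715 = lcm(4743, 15).
The solution is unique modulo lcm(279, 153, 15) = 23715.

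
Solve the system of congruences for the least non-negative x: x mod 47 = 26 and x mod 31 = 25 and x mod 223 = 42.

From x ≡ 26 (mod 47) write x = 26 + 47t. Substituting into x ≡ 25 (mod 31) gives 47t ≡ 30 (mod 31), and since 16⁻¹ ≡ 2 (mod 31), t ≡ 29. Hence x ≡ 26 + 47·29 = 1389 (mod 1457).
From x ≡ 1389 (mod 1457) write x = 1389 + 1457t. Substituting into x ≡ 42 (mod 223) gives 1457t ≡ 214 (mod 223), and since 119⁻¹ ≡ 15 (mod 223), t ≡ 88. Hence x ≡ 1389 + 1457·88 = 129605 (mod 324911).

129605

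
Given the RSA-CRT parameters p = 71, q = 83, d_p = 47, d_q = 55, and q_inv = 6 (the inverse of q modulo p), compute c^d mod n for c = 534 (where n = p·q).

m₁ = c^(d_p) mod p: c ≡ 37 (mod 71), and 37^47 mod 71 = 32.
m₂ = c^(d_q) mod q: c ≡ 36 (mod 83), and 36^55 mod 83 = 48.
h = q_inv·(m₁ − m₂) mod p = 6·(32 − 48) mod 71 = 46.
m = m₂ + h·q = 48 + 46·83 = 3866.

3866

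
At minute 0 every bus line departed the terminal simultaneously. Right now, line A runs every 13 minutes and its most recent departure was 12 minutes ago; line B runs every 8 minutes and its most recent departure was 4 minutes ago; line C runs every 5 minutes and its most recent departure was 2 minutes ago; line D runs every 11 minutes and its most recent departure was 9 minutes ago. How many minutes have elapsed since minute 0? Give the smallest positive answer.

5212

Combine the congruences pairwise.
From t ≡ 12 (mod 13) write t = 12 + 13s. Substituting into t ≡ 4 (mod 8) gives 13s ≡ 0 (mod 8), and since 5⁻¹ ≡ 5 (mod 8), s ≡ 0. Hence t ≡ 12 + 13·0 = 12 (mod 104).
From t ≡ 12 (mod 104) write t = 12 + 104s. Substituting into t ≡ 2 (mod 5) gives 104s ≡ 0 (mod 5), and since 4⁻¹ ≡ 4 (mod 5), s ≡ 0. Hence t ≡ 12 + 104·0 = 12 (mod 520).
From t ≡ 12 (mod 520) write t = 12 + 520s. Substituting into t ≡ 9 (mod 11) gives 520s ≡ 8 (mod 11), and since 3⁻¹ ≡ 4 (mod 11), s ≡ 10. Hence t ≡ 12 + 520·10 = 5212 (mod 5720).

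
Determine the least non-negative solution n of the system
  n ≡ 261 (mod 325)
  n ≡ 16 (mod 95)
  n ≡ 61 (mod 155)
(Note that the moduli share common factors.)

130261

Combine the congruences pairwise.
gcd(325, 95) = 5 and 5 | (16 − 261), so the pair is consistent; merging gives n ≡ 586 (mod 6175), where 6175 = lcm(325, 95).
gcd(6175, 155) = 5 and 5 | (61 − 586), so the pair is consistent; merging gives n ≡ 130261 (mod 191425), where 191425 = lcm(6175, 155).
The solution is unique modulo lcm(325, 95, 155) = 191425.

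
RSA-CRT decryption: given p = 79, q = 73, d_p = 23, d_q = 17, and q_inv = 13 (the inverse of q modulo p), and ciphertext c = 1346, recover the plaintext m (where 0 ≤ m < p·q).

3155

m₁ = c^(d_p) mod p: c ≡ 3 (mod 79), and 3^23 mod 79 = 74.
m₂ = c^(d_q) mod q: c ≡ 32 (mod 73), and 32^17 mod 73 = 16.
h = q_inv·(m₁ − m₂) mod p = 13·(74 − 16) mod 79 = 43.
m = m₂ + h·q = 16 + 43·73 = 3155.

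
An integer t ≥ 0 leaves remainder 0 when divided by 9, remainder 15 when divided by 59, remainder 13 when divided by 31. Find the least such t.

From t ≡ 0 (mod 9) write t = 0 + 9s. Substituting into t ≡ 15 (mod 59) gives 9s ≡ 15 (mod 59), and since 9⁻¹ ≡ 46 (mod 59), s ≡ 41. Hence t ≡ 0 + 9·41 = 369 (mod 531).
From t ≡ 369 (mod 531) write t = 369 + 531s. Substituting into t ≡ 13 (mod 31) gives 531s ≡ 16 (mod 31), and since 4⁻¹ ≡ 8 (mod 31), s ≡ 4. Hence t ≡ 369 + 531·4 = 2493 (mod 16461).

2493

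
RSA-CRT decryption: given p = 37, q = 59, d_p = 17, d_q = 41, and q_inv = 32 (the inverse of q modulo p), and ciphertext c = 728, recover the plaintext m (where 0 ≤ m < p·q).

373

m₁ = c^(d_p) mod p: c ≡ 25 (mod 37), and 25^17 mod 37 = 3.
m₂ = c^(d_q) mod q: c ≡ 20 (mod 59), and 20^41 mod 59 = 19.
h = q_inv·(m₁ − m₂) mod p = 32·(3 − 19) mod 37 = 6.
m = m₂ + h·q = 19 + 6·59 = 373.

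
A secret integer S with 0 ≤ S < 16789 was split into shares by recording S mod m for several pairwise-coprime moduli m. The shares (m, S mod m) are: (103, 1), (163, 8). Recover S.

13700

From S ≡ 1 (mod 103) write S = 1 + 103t. Substituting into S ≡ 8 (mod 163) gives 103t ≡ 7 (mod 163), and since 103⁻¹ ≡ 19 (mod 163), t ≡ 133. Hence S ≡ 1 + 103·133 = 13700 (mod 16789).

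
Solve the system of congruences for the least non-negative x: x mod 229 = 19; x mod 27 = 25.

From x ≡ 19 (mod 229) write x = 19 + 229t. Substituting into x ≡ 25 (mod 27) gives 229t ≡ 6 (mod 27), and since 13⁻¹ ≡ 25 (mod 27), t ≡ 15. Hence x ≡ 19 + 229·15 = 3454 (mod 6183).

3454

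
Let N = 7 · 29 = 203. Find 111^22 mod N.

Mod 7: 111 ≡ 6; by Fermat, exponent reduces to 22 mod 6 = 4; 6^4 ≡ 1 (mod 7).
Mod 29: 111 ≡ 24; 24^22 ≡ 24 (mod 29).
Combine by CRT: x ≡ 1 (mod 7), x ≡ 24 (mod 29) ⇒ x ≡ 169 (mod 203).

169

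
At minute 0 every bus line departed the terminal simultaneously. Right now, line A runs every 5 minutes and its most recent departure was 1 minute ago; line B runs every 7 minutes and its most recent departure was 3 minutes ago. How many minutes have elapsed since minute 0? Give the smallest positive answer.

Combine the congruences pairwise.
From t ≡ 1 (mod 5) write t = 1 + 5s. Substituting into t ≡ 3 (mod 7) gives 5s ≡ 2 (mod 7), and since 5⁻¹ ≡ 3 (mod 7), s ≡ 6. Hence t ≡ 1 + 5·6 = 31 (mod 35).

31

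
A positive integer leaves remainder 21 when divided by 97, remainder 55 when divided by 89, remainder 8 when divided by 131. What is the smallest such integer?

326329

Combine the congruences pairwise.
From n ≡ 21 (mod 97) write n = 21 + 97t. Substituting into n ≡ 55 (mod 89) gives 97t ≡ 34 (mod 89), and since 8⁻¹ ≡ 78 (mod 89), t ≡ 71. Hence n ≡ 21 + 97·71 = 6908 (mod 8633).
From n ≡ 6908 (mod 8633) write n = 6908 + 8633t. Substituting into n ≡ 8 (mod 131) gives 8633t ≡ 43 (mod 131), and since 118⁻¹ ≡ 10 (mod 131), t ≡ 37. Hence n ≡ 6908 + 8633·37 = 326329 (mod 1130923).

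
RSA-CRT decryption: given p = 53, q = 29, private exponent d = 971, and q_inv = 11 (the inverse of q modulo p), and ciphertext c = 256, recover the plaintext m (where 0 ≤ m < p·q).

819

d_p = d mod (p−1) = 971 mod 52 = 35; d_q = d mod (q−1) = 19.
m₁ = c^(d_p) mod p: c ≡ 44 (mod 53), and 44^35 mod 53 = 24.
m₂ = c^(d_q) mod q: c ≡ 24 (mod 29), and 24^19 mod 29 = 7.
h = q_inv·(m₁ − m₂) mod p = 11·(24 − 7) mod 53 = 28.
m = m₂ + h·q = 7 + 28·29 = 819.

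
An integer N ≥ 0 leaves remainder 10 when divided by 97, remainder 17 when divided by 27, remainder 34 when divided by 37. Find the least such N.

The moduli are pairwise coprime; M = 97·27·37 = 96903.
M/97 = 999; 999 ≡ 29 (mod 97); 29·87 ≡ 1, so inverse 87.
M/27 = 3589; 3589 ≡ 25 (mod 27); 25·13 ≡ 1, so inverse 13.
M/37 = 2619; 2619 ≡ 29 (mod 37); 29·23 ≡ 1, so inverse 23.
N ≡ 10·999·87 + 17·3589·13 + 34·2619·23 = 3710357.
3710357 mod 96903 = 28043.

28043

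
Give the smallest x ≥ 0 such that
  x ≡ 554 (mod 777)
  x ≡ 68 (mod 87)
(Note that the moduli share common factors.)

18425

Combine the congruences pairwise.
gcd(777, 87) = 3 and 3 | (68 − 554), so the pair is consistent; merging gives x ≡ 18425 (mod 22533), where 22533 = lcm(777, 87).
The solution is unique modulo lcm(777, 87) = 22533.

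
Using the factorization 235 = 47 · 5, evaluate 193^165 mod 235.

33

Mod 47: 193 ≡ 5; by Fermat, exponent reduces to 165 mod 46 = 27; 5^27 ≡ 33 (mod 47).
Mod 5: 193 ≡ 3; by Fermat, exponent reduces to 165 mod 4 = 1; 3^1 ≡ 3 (mod 5).
Combine by CRT: x ≡ 33 (mod 47), x ≡ 3 (mod 5) ⇒ x ≡ 33 (mod 235).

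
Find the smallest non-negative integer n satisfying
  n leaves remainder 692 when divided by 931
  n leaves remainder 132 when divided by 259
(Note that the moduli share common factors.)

28622

Combine the congruences pairwise.
gcd(931, 259) = 7 and 7 | (132 − 692), so the pair is consistent; merging gives n ≡ 28622 (mod 34447), where 34447 = lcm(931, 259).
The solution is unique modulo lcm(931, 259) = 34447.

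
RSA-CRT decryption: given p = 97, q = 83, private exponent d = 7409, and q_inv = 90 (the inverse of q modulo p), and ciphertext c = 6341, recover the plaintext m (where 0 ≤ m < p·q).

d_p = d mod (p−1) = 7409 mod 96 = 17; d_q = d mod (q−1) = 29.
m₁ = c^(d_p) mod p: c ≡ 36 (mod 97), and 36^17 mod 97 = 62.
m₂ = c^(d_q) mod q: c ≡ 33 (mod 83), and 33^29 mod 83 = 26.
h = q_inv·(m₁ − m₂) mod p = 90·(62 − 26) mod 97 = 39.
m = m₂ + h·q = 26 + 39·83 = 3263.

3263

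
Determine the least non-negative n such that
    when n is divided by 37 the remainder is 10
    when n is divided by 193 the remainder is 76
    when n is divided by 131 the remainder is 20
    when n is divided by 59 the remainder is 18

The moduli are pairwise coprime; M = 37·193·131·59 = 55192789.
M/37 = 1491697; 1491697 ≡ 5 (mod 37); 5·15 ≡ 1, so inverse 15.
M/193 = 285973; 285973 ≡ 140 (mod 193); 140·142 ≡ 1, so inverse 142.
M/131 = 421319; 421319 ≡ 23 (mod 131); 23·57 ≡ 1, so inverse 57.
M/59 = 935471; 935471 ≡ 26 (mod 59); 26·25 ≡ 1, so inverse 25.
n ≡ 10·1491697·15 + 76·285973·142 + 20·421319·57 + 18·935471·25 = 4211240776.
4211240776 mod 55192789 = 16588812.

16588812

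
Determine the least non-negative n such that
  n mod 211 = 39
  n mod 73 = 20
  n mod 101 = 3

The moduli are pairwise coprime; M = 211·73·101 = 1555703.
M/211 = 7373; 7373 ≡ 199 (mod 211); 199·123 ≡ 1, so inverse 123.
M/73 = 21311; 21311 ≡ 68 (mod 73); 68·29 ≡ 1, so inverse 29.
M/101 = 15403; 15403 ≡ 51 (mod 101); 51·2 ≡ 1, so inverse 2.
n ≡ 39·7373·123 + 20·21311·29 + 3·15403·2 = 47821079.
47821079 mod 1555703 = 1149989.

1149989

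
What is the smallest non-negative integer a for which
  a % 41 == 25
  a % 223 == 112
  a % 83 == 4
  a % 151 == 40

36737132

The moduli are pairwise coprime; N = 41·223·83·151 = 114589219.
N/41 = 2794859; 2794859 ≡ 12 (mod 41); 12·24 ≡ 1, so inverse 24.
N/223 = 513853; 513853 ≡ 61 (mod 223); 61·117 ≡ 1, so inverse 117.
N/83 = 1380593; 1380593 ≡ 54 (mod 83); 54·20 ≡ 1, so inverse 20.
N/151 = 758869; 758869 ≡ 94 (mod 151); 94·98 ≡ 1, so inverse 98.
a ≡ 25·2794859·24 + 112·513853·117 + 4·1380593·20 + 40·758869·98 = 11495659032.
11495659032 mod 114589219 = 36737132.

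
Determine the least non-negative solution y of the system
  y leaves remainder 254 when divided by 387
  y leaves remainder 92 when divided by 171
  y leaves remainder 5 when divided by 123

gcd(387, 171) = 9 and 9 | (92 − 254), so the pair is consistent; merging gives y ≡ 1802 (mod 7353), where 7353 = lcm(387, 171).
gcd(7353, 123) = 3 and 3 | (5 − 1802), so the pair is consistent; merging gives y ≡ 156215 (mod 301473), where 301473 = lcm(7353, 123).
The solution is unique modulo lcm(387, 171, 123) = 301473.

156215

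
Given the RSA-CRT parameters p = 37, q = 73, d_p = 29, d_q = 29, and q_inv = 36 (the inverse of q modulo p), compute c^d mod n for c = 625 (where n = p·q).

m₁ = c^(d_p) mod p: c ≡ 33 (mod 37), and 33^29 mod 37 = 16.
m₂ = c^(d_q) mod q: c ≡ 41 (mod 73), and 41^29 mod 73 = 71.
h = q_inv·(m₁ − m₂) mod p = 36·(16 − 71) mod 37 = 18.
m = m₂ + h·q = 71 + 18·73 = 1385.

1385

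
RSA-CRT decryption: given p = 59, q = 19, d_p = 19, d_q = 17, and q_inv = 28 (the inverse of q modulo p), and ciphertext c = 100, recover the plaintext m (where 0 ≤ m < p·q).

1030

m₁ = c^(d_p) mod p: c ≡ 41 (mod 59), and 41^19 mod 59 = 27.
m₂ = c^(d_q) mod q: c ≡ 5 (mod 19), and 5^17 mod 19 = 4.
h = q_inv·(m₁ − m₂) mod p = 28·(27 − 4) mod 59 = 54.
m = m₂ + h·q = 4 + 54·19 = 1030.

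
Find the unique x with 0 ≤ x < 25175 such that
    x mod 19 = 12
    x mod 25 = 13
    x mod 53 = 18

16713

The moduli are pairwise coprime; N = 19·25·53 = 25175.
N/19 = 1325; 1325 ≡ 14 (mod 19); 14·15 ≡ 1, so inverse 15.
N/25 = 1007; 1007 ≡ 7 (mod 25); 7·18 ≡ 1, so inverse 18.
N/53 = 475; 475 ≡ 51 (mod 53); 51·26 ≡ 1, so inverse 26.
x ≡ 12·1325·15 + 13·1007·18 + 18·475·26 = 696438.
696438 mod 25175 = 16713.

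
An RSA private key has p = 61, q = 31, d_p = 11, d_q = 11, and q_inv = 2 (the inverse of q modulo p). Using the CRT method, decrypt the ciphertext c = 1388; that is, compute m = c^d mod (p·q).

m₁ = c^(d_p) mod p: c ≡ 46 (mod 61), and 46^11 mod 61 = 49.
m₂ = c^(d_q) mod q: c ≡ 24 (mod 31), and 24^11 mod 31 = 11.
h = q_inv·(m₁ − m₂) mod p = 2·(49 − 11) mod 61 = 15.
m = m₂ + h·q = 11 + 15·31 = 476.

476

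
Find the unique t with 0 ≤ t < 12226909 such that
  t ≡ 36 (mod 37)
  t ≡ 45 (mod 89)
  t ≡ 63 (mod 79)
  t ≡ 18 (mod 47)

8696146

From t ≡ 36 (mod 37) write t = 36 + 37s. Substituting into t ≡ 45 (mod 89) gives 37s ≡ 9 (mod 89), and since 37⁻¹ ≡ 77 (mod 89), s ≡ 70. Hence t ≡ 36 + 37·70 = 2626 (mod 3293).
From t ≡ 2626 (mod 3293) write t = 2626 + 3293s. Substituting into t ≡ 63 (mod 79) gives 3293s ≡ 44 (mod 79), and since 54⁻¹ ≡ 60 (mod 79), s ≡ 33. Hence t ≡ 2626 + 3293·33 = 111295 (mod 260147).
From t ≡ 111295 (mod 260147) write t = 111295 + 260147s. Substituting into t ≡ 18 (mod 47) gives 260147s ≡ 19 (mod 47), and since 2⁻¹ ≡ 24 (mod 47), s ≡ 33. Hence t ≡ 111295 + 260147·33 = 8696146 (mod 12226909).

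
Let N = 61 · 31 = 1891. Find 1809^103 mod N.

Mod 61: 1809 ≡ 40; by Fermat, exponent reduces to 103 mod 60 = 43; 40^43 ≡ 21 (mod 61).
Mod 31: 1809 ≡ 11; by Fermat, exponent reduces to 103 mod 30 = 13; 11^13 ≡ 21 (mod 31).
Combine by CRT: x ≡ 21 (mod 61), x ≡ 21 (mod 31) ⇒ x ≡ 21 (mod 1891).

21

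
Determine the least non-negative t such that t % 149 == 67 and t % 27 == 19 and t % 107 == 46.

231166

The moduli are pairwise coprime; N = 149·27·107 = 430461.
N/149 = 2889; 2889 ≡ 58 (mod 149); 58·18 ≡ 1, so inverse 18.
N/27 = 15943; 15943 ≡ 13 (mod 27); 13·25 ≡ 1, so inverse 25.
N/107 = 4023; 4023 ≡ 64 (mod 107); 64·102 ≡ 1, so inverse 102.
t ≡ 67·2889·18 + 19·15943·25 + 46·4023·102 = 29932975.
29932975 mod 430461 = 231166.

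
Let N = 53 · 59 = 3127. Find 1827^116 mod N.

2951

Mod 53: 1827 ≡ 25; by Fermat, exponent reduces to 116 mod 52 = 12; 25^12 ≡ 36 (mod 53).
Mod 59: 1827 ≡ 57; since 58 | 116, by Fermat 57^116 ≡ 1 (mod 59).
Combine by CRT: x ≡ 36 (mod 53), x ≡ 1 (mod 59) ⇒ x ≡ 2951 (mod 3127).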